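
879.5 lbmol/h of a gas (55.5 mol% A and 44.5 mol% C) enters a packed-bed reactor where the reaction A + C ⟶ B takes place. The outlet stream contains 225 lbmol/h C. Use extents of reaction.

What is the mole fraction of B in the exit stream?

0.233

For C: n = n₀ − 1ξ → 225 = 391.4 − 1ξ, giving ξ = 166.4 lbmol/h.
Outlet amounts (n = n₀ + ν ξ):
  A: 488.1 − 1(166.4) = 321.7
  C: 391.4 − 1(166.4) = 225
  B: 0 + 1(166.4) = 166.4
Total out = 713.1 lbmol/h; y_B = 166.4 / 713.1 = 0.2333.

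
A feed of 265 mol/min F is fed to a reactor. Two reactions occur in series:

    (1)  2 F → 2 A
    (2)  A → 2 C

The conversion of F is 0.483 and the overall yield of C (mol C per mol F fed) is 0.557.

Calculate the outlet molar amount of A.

Conversion of F: F consumed = 2ξ₁ = 0.483 × 265 → ξ₁ = 64 mol/min.
Yield of C: 2ξ₂ / 265 = 0.557 → ξ₂ = 73.8 mol/min.
Outlet amounts (n = n₀ + Σ ν·ξ):
  F: 265 − 2(64) = 137
  A: 0 + 2(64) − 1(73.8) = 54.19
  C: 0 + 2(73.8) = 147.6

54.2 mol/min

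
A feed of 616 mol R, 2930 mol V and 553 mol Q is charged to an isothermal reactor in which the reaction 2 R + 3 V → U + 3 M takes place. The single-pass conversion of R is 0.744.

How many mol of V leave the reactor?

R reacted = 0.744 × 616 = 458.3 mol; ν_R = −2, so ξ = 458.3/2 = 229.2 mol.
Outlet amounts (n = n₀ + ν ξ):
  R: 616 − 2(229.2) = 157.7
  V: 2930 − 3(229.2) = 2243
  U: 0 + 1(229.2) = 229.2
  M: 0 + 3(229.2) = 687.5
  Q: 553 (inert)

2240 mol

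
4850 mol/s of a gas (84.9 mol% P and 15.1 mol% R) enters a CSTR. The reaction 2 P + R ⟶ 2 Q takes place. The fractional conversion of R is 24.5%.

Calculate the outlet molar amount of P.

R reacted = 0.245 × 732.4 = 179.4 mol/s; ν_R = −1, so ξ = 179.4/1 = 179.4 mol/s.
Outlet amounts (n = n₀ + ν ξ):
  P: 4118 − 2(179.4) = 3759
  R: 732.4 − 1(179.4) = 552.9
  Q: 0 + 2(179.4) = 358.9

3760 mol/s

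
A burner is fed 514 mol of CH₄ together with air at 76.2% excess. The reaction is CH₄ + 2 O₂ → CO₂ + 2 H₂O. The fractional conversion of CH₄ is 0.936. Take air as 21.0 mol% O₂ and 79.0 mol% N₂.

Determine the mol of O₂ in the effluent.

Stoichiometric O₂ = 2 × 514 = 1028 mol; O₂ fed = 1028 × 1.762 = 1811 mol.
N₂ fed = 1811 × 79/21 = 6814 mol.
Fuel reacted = 0.936 × 514 → ξ = 481.1 mol.
Outlet (n = n₀ + ν ξ):
  CH₄: 514 − 1(481.1) = 32.9
  O₂: 1811 − 2(481.1) = 849.1
  N₂: 6814 (inert)
  CO₂: 0 + 1(481.1) = 481.1
  H₂O: 0 + 2(481.1) = 962.2

849 mol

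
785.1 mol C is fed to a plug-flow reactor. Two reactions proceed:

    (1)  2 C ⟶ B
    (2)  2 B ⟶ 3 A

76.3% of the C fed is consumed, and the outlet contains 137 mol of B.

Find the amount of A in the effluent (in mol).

244 mol

Conversion of C: C consumed = 2ξ₁ = 0.763 × 785.1 → ξ₁ = 299.5 mol.
B balance: n_B = 0 + 1ξ₁ − 2ξ₂ = 137 → ξ₂ = (1·299.5 − 137)/2 = 81.26 mol.
Outlet amounts (n = n₀ + Σ ν·ξ):
  C: 785.1 − 2(299.5) = 186.1
  B: 0 + 1(299.5) − 2(81.26) = 137
  A: 0 + 3(81.26) = 243.8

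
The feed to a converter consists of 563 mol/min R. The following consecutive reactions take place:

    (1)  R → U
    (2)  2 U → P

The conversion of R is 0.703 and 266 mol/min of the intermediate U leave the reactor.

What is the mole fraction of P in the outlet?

0.13

Conversion of R: R consumed = 1ξ₁ = 0.703 × 563 → ξ₁ = 395.8 mol/min.
U balance: n_U = 0 + 1ξ₁ − 2ξ₂ = 266 → ξ₂ = (1·395.8 − 266)/2 = 64.89 mol/min.
Outlet amounts (n = n₀ + Σ ν·ξ):
  R: 563 − 1(395.8) = 167.2
  U: 0 + 1(395.8) − 2(64.89) = 266
  P: 0 + 1(64.89) = 64.89
Total out = 498.1 mol/min; y_P = 64.89 / 498.1 = 0.1303.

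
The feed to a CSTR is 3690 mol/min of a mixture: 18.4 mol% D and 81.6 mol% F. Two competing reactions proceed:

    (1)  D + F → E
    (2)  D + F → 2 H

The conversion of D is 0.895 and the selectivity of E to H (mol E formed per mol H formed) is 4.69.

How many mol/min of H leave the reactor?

Conversion of D: D consumed = 0.895 × 679 = 607.7 mol/min = 1ξ₁ + 1ξ₂.
Selectivity: 1ξ₁ / (2ξ₂) = 4.69 → ξ₁ = 9.38 ξ₂.
Substitute: (1·9.38 + 1) ξ₂ = 607.7 → ξ₂ = 58.54 mol/min, ξ₁ = 549.1 mol/min.
Outlet amounts (n = n₀ + Σ ν·ξ):
  D: 679 − 1(549.1) − 1(58.54) = 71.29
  F: 3011 − 1(549.1) − 1(58.54) = 2403
  E: 0 + 1(549.1) = 549.1
  H: 0 + 2(58.54) = 117.1

117 mol/min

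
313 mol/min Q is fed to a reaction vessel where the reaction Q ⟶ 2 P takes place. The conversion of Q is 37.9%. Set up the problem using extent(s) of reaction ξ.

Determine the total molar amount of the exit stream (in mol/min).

Q reacted = 0.379 × 313 = 118.6 mol/min; ν_Q = −1, so ξ = 118.6/1 = 118.6 mol/min.
Outlet amounts (n = n₀ + ν ξ):
  Q: 313 − 1(118.6) = 194.4
  P: 0 + 2(118.6) = 237.3
Total out = 194.4 + 237.3 = 431.6 mol/min.

432 mol/min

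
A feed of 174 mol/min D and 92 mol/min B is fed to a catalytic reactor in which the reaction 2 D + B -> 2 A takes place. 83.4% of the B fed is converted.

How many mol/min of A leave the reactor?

153 mol/min

B reacted = 0.834 × 92 = 76.73 mol/min; ν_B = −1, so ξ = 76.73/1 = 76.73 mol/min.
Outlet amounts (n = n₀ + ν ξ):
  D: 174 − 2(76.73) = 20.54
  B: 92 − 1(76.73) = 15.27
  A: 0 + 2(76.73) = 153.5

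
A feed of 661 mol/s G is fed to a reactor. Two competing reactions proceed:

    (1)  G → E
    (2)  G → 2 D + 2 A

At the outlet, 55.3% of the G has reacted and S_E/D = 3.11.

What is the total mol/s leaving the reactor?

813 mol/s

Conversion of G: G consumed = 0.553 × 661 = 365.5 mol/s = 1ξ₁ + 1ξ₂.
Selectivity: 1ξ₁ / (2ξ₂) = 3.11 → ξ₁ = 6.22 ξ₂.
Substitute: (1·6.22 + 1) ξ₂ = 365.5 → ξ₂ = 50.63 mol/s, ξ₁ = 314.9 mol/s.
Outlet amounts (n = n₀ + Σ ν·ξ):
  G: 661 − 1(314.9) − 1(50.63) = 295.5
  E: 0 + 1(314.9) = 314.9
  D: 0 + 2(50.63) = 101.3
  A: 0 + 2(50.63) = 101.3
Total out = 295.5 + 314.9 + 101.3 + 101.3 = 812.9 mol/s.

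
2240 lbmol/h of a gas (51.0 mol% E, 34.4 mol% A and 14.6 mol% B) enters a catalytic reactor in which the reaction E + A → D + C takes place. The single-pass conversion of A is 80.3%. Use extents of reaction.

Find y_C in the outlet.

0.276

A reacted = 0.803 × 770.6 = 618.8 lbmol/h; ν_A = −1, so ξ = 618.8/1 = 618.8 lbmol/h.
Outlet amounts (n = n₀ + ν ξ):
  E: 1142 − 1(618.8) = 523.6
  A: 770.6 − 1(618.8) = 151.8
  D: 0 + 1(618.8) = 618.8
  C: 0 + 1(618.8) = 618.8
  B: 327 (inert)
Total out = 2240 lbmol/h; y_C = 618.8 / 2240 = 0.2762.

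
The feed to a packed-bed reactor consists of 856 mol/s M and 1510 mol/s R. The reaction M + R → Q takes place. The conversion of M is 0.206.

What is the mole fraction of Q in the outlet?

M reacted = 0.206 × 856 = 176.3 mol/s; ν_M = −1, so ξ = 176.3/1 = 176.3 mol/s.
Outlet amounts (n = n₀ + ν ξ):
  M: 856 − 1(176.3) = 679.7
  R: 1510 − 1(176.3) = 1334
  Q: 0 + 1(176.3) = 176.3
Total out = 2190 mol/s; y_Q = 176.3 / 2190 = 0.08053.

0.0805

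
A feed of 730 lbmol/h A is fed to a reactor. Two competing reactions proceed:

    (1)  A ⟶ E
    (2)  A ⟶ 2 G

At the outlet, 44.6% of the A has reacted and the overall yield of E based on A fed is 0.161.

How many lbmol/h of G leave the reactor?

416 lbmol/h

Yield of E: 1ξ₁ / 730 = 0.161 → ξ₁ = 117.5 lbmol/h.
Conversion of A: 1ξ₁ + 1ξ₂ = 0.446 × 730 = 325.6 → ξ₂ = 208 lbmol/h.
Outlet amounts (n = n₀ + Σ ν·ξ):
  A: 730 − 1(117.5) − 1(208) = 404.4
  E: 0 + 1(117.5) = 117.5
  G: 0 + 2(208) = 416.1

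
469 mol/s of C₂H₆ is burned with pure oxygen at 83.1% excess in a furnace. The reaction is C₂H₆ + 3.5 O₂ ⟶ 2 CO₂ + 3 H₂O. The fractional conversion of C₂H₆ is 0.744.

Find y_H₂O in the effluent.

Stoichiometric O₂ = 3.5 × 469 = 1642 mol/s; O₂ fed = 1642 × 1.831 = 3006 mol/s.
Fuel reacted = 0.744 × 469 → ξ = 348.9 mol/s.
Outlet (n = n₀ + ν ξ):
  C₂H₆: 469 − 1(348.9) = 120.1
  O₂: 3006 − 3.5(348.9) = 1784
  CO₂: 0 + 2(348.9) = 697.9
  H₂O: 0 + 3(348.9) = 1047
Total out = 3649 mol/s; y_H₂O = 1047 / 3649 = 0.2869.

0.287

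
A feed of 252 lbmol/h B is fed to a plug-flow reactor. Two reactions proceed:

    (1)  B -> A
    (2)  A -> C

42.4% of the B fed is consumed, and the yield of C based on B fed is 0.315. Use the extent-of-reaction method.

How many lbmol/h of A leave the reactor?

Conversion of B: B consumed = 1ξ₁ = 0.424 × 252 → ξ₁ = 106.8 lbmol/h.
Yield of C: 1ξ₂ / 252 = 0.315 → ξ₂ = 79.38 lbmol/h.
Outlet amounts (n = n₀ + Σ ν·ξ):
  B: 252 − 1(106.8) = 145.2
  A: 0 + 1(106.8) − 1(79.38) = 27.47
  C: 0 + 1(79.38) = 79.38

27.5 lbmol/h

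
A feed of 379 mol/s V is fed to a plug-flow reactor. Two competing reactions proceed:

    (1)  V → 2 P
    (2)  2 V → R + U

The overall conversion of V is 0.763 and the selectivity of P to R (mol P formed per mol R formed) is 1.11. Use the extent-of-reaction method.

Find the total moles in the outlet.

Conversion of V: V consumed = 0.763 × 379 = 289.2 mol/s = 1ξ₁ + 2ξ₂.
Selectivity: 2ξ₁ / (1ξ₂) = 1.11 → ξ₁ = 0.555 ξ₂.
Substitute: (1·0.555 + 2) ξ₂ = 289.2 → ξ₂ = 113.2 mol/s, ξ₁ = 62.82 mol/s.
Outlet amounts (n = n₀ + Σ ν·ξ):
  V: 379 − 1(62.82) − 2(113.2) = 89.82
  P: 0 + 2(62.82) = 125.6
  R: 0 + 1(113.2) = 113.2
  U: 0 + 1(113.2) = 113.2
Total out = 89.82 + 125.6 + 113.2 + 113.2 = 441.8 mol/s.

442 mol/s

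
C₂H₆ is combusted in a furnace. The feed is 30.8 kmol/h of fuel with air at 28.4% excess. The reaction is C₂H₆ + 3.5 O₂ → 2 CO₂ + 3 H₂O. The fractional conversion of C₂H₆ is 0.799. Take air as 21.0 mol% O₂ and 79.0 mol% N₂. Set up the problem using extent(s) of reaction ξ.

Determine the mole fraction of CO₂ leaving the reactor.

Stoichiometric O₂ = 3.5 × 30.8 = 107.8 kmol/h; O₂ fed = 107.8 × 1.284 = 138.4 kmol/h.
N₂ fed = 138.4 × 79/21 = 520.7 kmol/h.
Fuel reacted = 0.799 × 30.8 → ξ = 24.61 kmol/h.
Outlet (n = n₀ + ν ξ):
  C₂H₆: 30.8 − 1(24.61) = 6.191
  O₂: 138.4 − 3.5(24.61) = 52.28
  N₂: 520.7 (inert)
  CO₂: 0 + 2(24.61) = 49.22
  H₂O: 0 + 3(24.61) = 73.83
Total out = 702.2 kmol/h; y_CO₂ = 49.22 / 702.2 = 0.07009.

0.0701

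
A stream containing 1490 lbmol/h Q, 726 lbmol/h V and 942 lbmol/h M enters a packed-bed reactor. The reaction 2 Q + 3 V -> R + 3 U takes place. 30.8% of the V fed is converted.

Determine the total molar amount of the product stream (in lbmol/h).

V reacted = 0.308 × 726 = 223.6 lbmol/h; ν_V = −3, so ξ = 223.6/3 = 74.54 lbmol/h.
Outlet amounts (n = n₀ + ν ξ):
  Q: 1490 − 2(74.54) = 1341
  V: 726 − 3(74.54) = 502.4
  R: 0 + 1(74.54) = 74.54
  U: 0 + 3(74.54) = 223.6
  M: 942 (inert)
Total out = 1341 + 502.4 + 74.54 + 223.6 + 942 = 3083 lbmol/h.

3080 lbmol/h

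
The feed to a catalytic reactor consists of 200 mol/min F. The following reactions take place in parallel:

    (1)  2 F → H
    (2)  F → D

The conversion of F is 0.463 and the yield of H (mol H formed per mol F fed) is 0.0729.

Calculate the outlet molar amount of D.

63.4 mol/min

Yield of H: 1ξ₁ / 200 = 0.0729 → ξ₁ = 14.58 mol/min.
Conversion of F: 2ξ₁ + 1ξ₂ = 0.463 × 200 = 92.6 → ξ₂ = 63.44 mol/min.
Outlet amounts (n = n₀ + Σ ν·ξ):
  F: 200 − 2(14.58) − 1(63.44) = 107.4
  H: 0 + 1(14.58) = 14.58
  D: 0 + 1(63.44) = 63.44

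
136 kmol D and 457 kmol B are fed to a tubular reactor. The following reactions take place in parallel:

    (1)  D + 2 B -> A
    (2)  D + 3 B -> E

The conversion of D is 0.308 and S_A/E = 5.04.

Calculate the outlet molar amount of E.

6.94 kmol

Conversion of D: D consumed = 0.308 × 136 = 41.89 kmol = 1ξ₁ + 1ξ₂.
Selectivity: 1ξ₁ / (1ξ₂) = 5.04 → ξ₁ = 5.04 ξ₂.
Substitute: (1·5.04 + 1) ξ₂ = 41.89 → ξ₂ = 6.935 kmol, ξ₁ = 34.95 kmol.
Outlet amounts (n = n₀ + Σ ν·ξ):
  D: 136 − 1(34.95) − 1(6.935) = 94.11
  B: 457 − 2(34.95) − 3(6.935) = 366.3
  A: 0 + 1(34.95) = 34.95
  E: 0 + 1(6.935) = 6.935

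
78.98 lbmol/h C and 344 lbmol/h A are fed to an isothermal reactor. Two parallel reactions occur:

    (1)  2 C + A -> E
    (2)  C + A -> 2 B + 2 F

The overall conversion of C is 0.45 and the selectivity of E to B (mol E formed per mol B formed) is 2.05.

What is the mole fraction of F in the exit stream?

0.0194

Conversion of C: C consumed = 0.45 × 78.98 = 35.54 lbmol/h = 2ξ₁ + 1ξ₂.
Selectivity: 1ξ₁ / (2ξ₂) = 2.05 → ξ₁ = 4.1 ξ₂.
Substitute: (2·4.1 + 1) ξ₂ = 35.54 → ξ₂ = 3.863 lbmol/h, ξ₁ = 15.84 lbmol/h.
Outlet amounts (n = n₀ + Σ ν·ξ):
  C: 78.98 − 2(15.84) − 1(3.863) = 43.44
  A: 344 − 1(15.84) − 1(3.863) = 324.3
  E: 0 + 1(15.84) = 15.84
  B: 0 + 2(3.863) = 7.726
  F: 0 + 2(3.863) = 7.726
Total out = 399 lbmol/h; y_F = 7.726 / 399 = 0.01936.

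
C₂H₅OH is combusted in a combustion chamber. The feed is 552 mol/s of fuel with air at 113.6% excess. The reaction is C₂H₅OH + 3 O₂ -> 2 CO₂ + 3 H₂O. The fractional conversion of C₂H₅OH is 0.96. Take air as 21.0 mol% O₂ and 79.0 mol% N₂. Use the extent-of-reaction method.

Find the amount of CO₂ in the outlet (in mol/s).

1060 mol/s

Stoichiometric O₂ = 3 × 552 = 1656 mol/s; O₂ fed = 1656 × 2.136 = 3537 mol/s.
N₂ fed = 3537 × 79/21 = 13310 mol/s.
Fuel reacted = 0.96 × 552 → ξ = 529.9 mol/s.
Outlet (n = n₀ + ν ξ):
  C₂H₅OH: 552 − 1(529.9) = 22.08
  O₂: 3537 − 3(529.9) = 1947
  N₂: 13310 (inert)
  CO₂: 0 + 2(529.9) = 1060
  H₂O: 0 + 3(529.9) = 1590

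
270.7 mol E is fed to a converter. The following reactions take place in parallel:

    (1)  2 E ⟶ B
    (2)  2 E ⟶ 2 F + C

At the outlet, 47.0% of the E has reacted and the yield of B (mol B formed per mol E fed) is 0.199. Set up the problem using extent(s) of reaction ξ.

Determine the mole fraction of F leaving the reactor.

Yield of B: 1ξ₁ / 270.7 = 0.199 → ξ₁ = 53.87 mol.
Conversion of E: 2ξ₁ + 2ξ₂ = 0.47 × 270.7 = 127.2 → ξ₂ = 9.745 mol.
Outlet amounts (n = n₀ + Σ ν·ξ):
  E: 270.7 − 2(53.87) − 2(9.745) = 143.5
  B: 0 + 1(53.87) = 53.87
  F: 0 + 2(9.745) = 19.49
  C: 0 + 1(9.745) = 9.745
Total out = 226.6 mol; y_F = 19.49 / 226.6 = 0.08602.

0.086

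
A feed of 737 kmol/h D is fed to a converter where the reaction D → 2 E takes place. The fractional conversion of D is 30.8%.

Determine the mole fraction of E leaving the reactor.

0.471

D reacted = 0.308 × 737 = 227 kmol/h; ν_D = −1, so ξ = 227/1 = 227 kmol/h.
Outlet amounts (n = n₀ + ν ξ):
  D: 737 − 1(227) = 510
  E: 0 + 2(227) = 454
Total out = 964 kmol/h; y_E = 454 / 964 = 0.4709.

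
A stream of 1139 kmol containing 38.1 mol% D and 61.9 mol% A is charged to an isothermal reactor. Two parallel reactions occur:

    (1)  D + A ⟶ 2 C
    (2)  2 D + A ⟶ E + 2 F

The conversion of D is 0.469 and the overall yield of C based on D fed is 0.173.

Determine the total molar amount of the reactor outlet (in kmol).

1140 kmol

Yield of C: 2ξ₁ / 434 = 0.173 → ξ₁ = 37.54 kmol.
Conversion of D: 1ξ₁ + 2ξ₂ = 0.469 × 434 = 203.5 → ξ₂ = 82.99 kmol.
Outlet amounts (n = n₀ + Σ ν·ξ):
  D: 434 − 1(37.54) − 2(82.99) = 230.4
  A: 705 − 1(37.54) − 1(82.99) = 584.5
  C: 0 + 2(37.54) = 75.07
  E: 0 + 1(82.99) = 82.99
  F: 0 + 2(82.99) = 166
Total out = 230.4 + 584.5 + 75.07 + 82.99 + 166 = 1139 kmol.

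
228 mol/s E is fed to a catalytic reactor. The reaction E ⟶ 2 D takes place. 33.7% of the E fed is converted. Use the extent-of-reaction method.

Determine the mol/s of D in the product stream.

E reacted = 0.337 × 228 = 76.84 mol/s; ν_E = −1, so ξ = 76.84/1 = 76.84 mol/s.
Outlet amounts (n = n₀ + ν ξ):
  E: 228 − 1(76.84) = 151.2
  D: 0 + 2(76.84) = 153.7

154 mol/s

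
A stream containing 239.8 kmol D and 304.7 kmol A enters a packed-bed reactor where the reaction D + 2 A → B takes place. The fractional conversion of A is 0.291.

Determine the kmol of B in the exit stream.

44.3 kmol

A reacted = 0.291 × 304.7 = 88.67 kmol; ν_A = −2, so ξ = 88.67/2 = 44.33 kmol.
Outlet amounts (n = n₀ + ν ξ):
  D: 239.8 − 1(44.33) = 195.5
  A: 304.7 − 2(44.33) = 216
  B: 0 + 1(44.33) = 44.33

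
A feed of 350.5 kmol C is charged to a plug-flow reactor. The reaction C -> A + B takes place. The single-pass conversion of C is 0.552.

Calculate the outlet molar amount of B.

193 kmol

C reacted = 0.552 × 350.5 = 193.5 kmol; ν_C = −1, so ξ = 193.5/1 = 193.5 kmol.
Outlet amounts (n = n₀ + ν ξ):
  C: 350.5 − 1(193.5) = 157
  A: 0 + 1(193.5) = 193.5
  B: 0 + 1(193.5) = 193.5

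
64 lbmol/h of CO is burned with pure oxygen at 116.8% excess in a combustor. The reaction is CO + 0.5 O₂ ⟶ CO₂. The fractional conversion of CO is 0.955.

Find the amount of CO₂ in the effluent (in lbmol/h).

61.1 lbmol/h

Stoichiometric O₂ = 0.5 × 64 = 32 lbmol/h; O₂ fed = 32 × 2.168 = 69.38 lbmol/h.
Fuel reacted = 0.955 × 64 → ξ = 61.12 lbmol/h.
Outlet (n = n₀ + ν ξ):
  CO: 64 − 1(61.12) = 2.88
  O₂: 69.38 − 0.5(61.12) = 38.82
  CO₂: 0 + 1(61.12) = 61.12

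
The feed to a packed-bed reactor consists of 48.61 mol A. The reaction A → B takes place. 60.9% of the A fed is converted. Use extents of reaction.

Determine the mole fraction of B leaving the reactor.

A reacted = 0.609 × 48.61 = 29.6 mol; ν_A = −1, so ξ = 29.6/1 = 29.6 mol.
Outlet amounts (n = n₀ + ν ξ):
  A: 48.61 − 1(29.6) = 19.01
  B: 0 + 1(29.6) = 29.6
Total out = 48.61 mol; y_B = 29.6 / 48.61 = 0.609.

0.609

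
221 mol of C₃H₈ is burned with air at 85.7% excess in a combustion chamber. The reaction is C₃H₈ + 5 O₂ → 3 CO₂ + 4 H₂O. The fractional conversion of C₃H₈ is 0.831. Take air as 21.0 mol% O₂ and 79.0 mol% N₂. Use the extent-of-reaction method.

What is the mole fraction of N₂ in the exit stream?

Stoichiometric O₂ = 5 × 221 = 1105 mol; O₂ fed = 1105 × 1.857 = 2052 mol.
N₂ fed = 2052 × 79/21 = 7719 mol.
Fuel reacted = 0.831 × 221 → ξ = 183.7 mol.
Outlet (n = n₀ + ν ξ):
  C₃H₈: 221 − 1(183.7) = 37.35
  O₂: 2052 − 5(183.7) = 1134
  N₂: 7719 (inert)
  CO₂: 0 + 3(183.7) = 551
  H₂O: 0 + 4(183.7) = 734.6
Total out = 10180 mol; y_N₂ = 7719 / 10180 = 0.7586.

0.759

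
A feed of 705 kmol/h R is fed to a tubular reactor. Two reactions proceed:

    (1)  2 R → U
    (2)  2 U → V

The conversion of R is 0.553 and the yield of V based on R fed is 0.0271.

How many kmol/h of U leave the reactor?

157 kmol/h

Conversion of R: R consumed = 2ξ₁ = 0.553 × 705 → ξ₁ = 194.9 kmol/h.
Yield of V: 1ξ₂ / 705 = 0.0271 → ξ₂ = 19.11 kmol/h.
Outlet amounts (n = n₀ + Σ ν·ξ):
  R: 705 − 2(194.9) = 315.1
  U: 0 + 1(194.9) − 2(19.11) = 156.7
  V: 0 + 1(19.11) = 19.11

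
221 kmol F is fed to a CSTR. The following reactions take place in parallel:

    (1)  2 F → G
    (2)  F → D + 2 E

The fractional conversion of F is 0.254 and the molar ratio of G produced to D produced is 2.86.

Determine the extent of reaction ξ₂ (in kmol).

Conversion of F: F consumed = 0.254 × 221 = 56.13 kmol = 2ξ₁ + 1ξ₂.
Selectivity: 1ξ₁ / (1ξ₂) = 2.86 → ξ₁ = 2.86 ξ₂.
Substitute: (2·2.86 + 1) ξ₂ = 56.13 → ξ₂ = 8.353 kmol, ξ₁ = 23.89 kmol.
Outlet amounts (n = n₀ + Σ ν·ξ):
  F: 221 − 2(23.89) − 1(8.353) = 164.9
  G: 0 + 1(23.89) = 23.89
  D: 0 + 1(8.353) = 8.353
  E: 0 + 2(8.353) = 16.71

ξ₂ = 8.35 kmol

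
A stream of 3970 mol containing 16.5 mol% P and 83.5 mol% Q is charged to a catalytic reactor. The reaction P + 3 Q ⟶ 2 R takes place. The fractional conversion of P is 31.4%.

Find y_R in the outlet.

0.116

P reacted = 0.314 × 655 = 205.7 mol; ν_P = −1, so ξ = 205.7/1 = 205.7 mol.
Outlet amounts (n = n₀ + ν ξ):
  P: 655 − 1(205.7) = 449.4
  Q: 3315 − 3(205.7) = 2698
  R: 0 + 2(205.7) = 411.4
Total out = 3559 mol; y_R = 411.4 / 3559 = 0.1156.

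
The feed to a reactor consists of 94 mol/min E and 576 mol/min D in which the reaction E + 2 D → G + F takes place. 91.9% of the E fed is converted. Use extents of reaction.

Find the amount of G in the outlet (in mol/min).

E reacted = 0.919 × 94 = 86.39 mol/min; ν_E = −1, so ξ = 86.39/1 = 86.39 mol/min.
Outlet amounts (n = n₀ + ν ξ):
  E: 94 − 1(86.39) = 7.614
  D: 576 − 2(86.39) = 403.2
  G: 0 + 1(86.39) = 86.39
  F: 0 + 1(86.39) = 86.39

86.4 mol/min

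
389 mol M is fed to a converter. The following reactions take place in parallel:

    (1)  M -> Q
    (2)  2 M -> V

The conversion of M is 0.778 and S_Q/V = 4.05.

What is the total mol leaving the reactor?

Conversion of M: M consumed = 0.778 × 389 = 302.6 mol = 1ξ₁ + 2ξ₂.
Selectivity: 1ξ₁ / (1ξ₂) = 4.05 → ξ₁ = 4.05 ξ₂.
Substitute: (1·4.05 + 2) ξ₂ = 302.6 → ξ₂ = 50.02 mol, ξ₁ = 202.6 mol.
Outlet amounts (n = n₀ + Σ ν·ξ):
  M: 389 − 1(202.6) − 2(50.02) = 86.36
  Q: 0 + 1(202.6) = 202.6
  V: 0 + 1(50.02) = 50.02
Total out = 86.36 + 202.6 + 50.02 = 339 mol.

339 mol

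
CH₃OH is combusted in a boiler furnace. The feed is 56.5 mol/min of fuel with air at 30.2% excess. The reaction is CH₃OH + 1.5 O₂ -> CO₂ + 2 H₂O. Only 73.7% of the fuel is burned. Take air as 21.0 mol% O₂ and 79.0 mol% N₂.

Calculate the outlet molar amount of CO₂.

41.6 mol/min

Stoichiometric O₂ = 1.5 × 56.5 = 84.75 mol/min; O₂ fed = 84.75 × 1.302 = 110.3 mol/min.
N₂ fed = 110.3 × 79/21 = 415.1 mol/min.
Fuel reacted = 0.737 × 56.5 → ξ = 41.64 mol/min.
Outlet (n = n₀ + ν ξ):
  CH₃OH: 56.5 − 1(41.64) = 14.86
  O₂: 110.3 − 1.5(41.64) = 47.88
  N₂: 415.1 (inert)
  CO₂: 0 + 1(41.64) = 41.64
  H₂O: 0 + 2(41.64) = 83.28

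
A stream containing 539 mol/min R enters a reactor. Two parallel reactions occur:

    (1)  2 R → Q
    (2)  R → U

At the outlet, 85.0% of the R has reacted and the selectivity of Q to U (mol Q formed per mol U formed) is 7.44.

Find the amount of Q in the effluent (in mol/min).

215 mol/min

Conversion of R: R consumed = 0.85 × 539 = 458.1 mol/min = 2ξ₁ + 1ξ₂.
Selectivity: 1ξ₁ / (1ξ₂) = 7.44 → ξ₁ = 7.44 ξ₂.
Substitute: (2·7.44 + 1) ξ₂ = 458.1 → ξ₂ = 28.85 mol/min, ξ₁ = 214.6 mol/min.
Outlet amounts (n = n₀ + Σ ν·ξ):
  R: 539 − 2(214.6) − 1(28.85) = 80.85
  Q: 0 + 1(214.6) = 214.6
  U: 0 + 1(28.85) = 28.85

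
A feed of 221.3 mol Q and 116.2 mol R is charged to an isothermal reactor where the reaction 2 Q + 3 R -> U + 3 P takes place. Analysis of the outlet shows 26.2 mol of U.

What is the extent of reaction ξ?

For U: n = n₀ + 1ξ → 26.2 = 0 + 1ξ, giving ξ = 26.2 mol.
Outlet amounts (n = n₀ + ν ξ):
  Q: 221.3 − 2(26.2) = 168.9
  R: 116.2 − 3(26.2) = 37.6
  U: 0 + 1(26.2) = 26.2
  P: 0 + 3(26.2) = 78.6

ξ = 26.2 mol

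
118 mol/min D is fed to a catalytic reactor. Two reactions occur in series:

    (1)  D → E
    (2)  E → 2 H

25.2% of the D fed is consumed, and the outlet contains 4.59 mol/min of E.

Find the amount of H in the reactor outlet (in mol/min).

Conversion of D: D consumed = 1ξ₁ = 0.252 × 118 → ξ₁ = 29.74 mol/min.
E balance: n_E = 0 + 1ξ₁ − 1ξ₂ = 4.59 → ξ₂ = (1·29.74 − 4.59)/1 = 25.15 mol/min.
Outlet amounts (n = n₀ + Σ ν·ξ):
  D: 118 − 1(29.74) = 88.26
  E: 0 + 1(29.74) − 1(25.15) = 4.59
  H: 0 + 2(25.15) = 50.29

50.3 mol/min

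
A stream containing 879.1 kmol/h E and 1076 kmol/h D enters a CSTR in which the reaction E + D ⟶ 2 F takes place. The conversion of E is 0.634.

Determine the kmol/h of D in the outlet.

E reacted = 0.634 × 879.1 = 557.3 kmol/h; ν_E = −1, so ξ = 557.3/1 = 557.3 kmol/h.
Outlet amounts (n = n₀ + ν ξ):
  E: 879.1 − 1(557.3) = 321.8
  D: 1076 − 1(557.3) = 518.7
  F: 0 + 2(557.3) = 1115

519 kmol/h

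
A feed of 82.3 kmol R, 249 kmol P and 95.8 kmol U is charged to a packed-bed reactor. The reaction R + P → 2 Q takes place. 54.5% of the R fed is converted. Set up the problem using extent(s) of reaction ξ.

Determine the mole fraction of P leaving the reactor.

0.478

R reacted = 0.545 × 82.3 = 44.85 kmol; ν_R = −1, so ξ = 44.85/1 = 44.85 kmol.
Outlet amounts (n = n₀ + ν ξ):
  R: 82.3 − 1(44.85) = 37.45
  P: 249 − 1(44.85) = 204.1
  Q: 0 + 2(44.85) = 89.71
  U: 95.8 (inert)
Total out = 427.1 kmol; y_P = 204.1 / 427.1 = 0.478.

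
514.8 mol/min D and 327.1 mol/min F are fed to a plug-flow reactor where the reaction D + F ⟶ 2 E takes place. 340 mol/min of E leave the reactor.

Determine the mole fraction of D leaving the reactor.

0.41

For E: n = n₀ + 2ξ → 340 = 0 + 2ξ, giving ξ = 170 mol/min.
Outlet amounts (n = n₀ + ν ξ):
  D: 514.8 − 1(170) = 344.8
  F: 327.1 − 1(170) = 157.1
  E: 0 + 2(170) = 340
Total out = 841.9 mol/min; y_D = 344.8 / 841.9 = 0.4095.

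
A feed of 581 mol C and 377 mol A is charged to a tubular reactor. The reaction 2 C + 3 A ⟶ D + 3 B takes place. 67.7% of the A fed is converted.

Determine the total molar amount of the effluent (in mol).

A reacted = 0.677 × 377 = 255.2 mol; ν_A = −3, so ξ = 255.2/3 = 85.08 mol.
Outlet amounts (n = n₀ + ν ξ):
  C: 581 − 2(85.08) = 410.8
  A: 377 − 3(85.08) = 121.8
  D: 0 + 1(85.08) = 85.08
  B: 0 + 3(85.08) = 255.2
Total out = 410.8 + 121.8 + 85.08 + 255.2 = 872.9 mol.

873 mol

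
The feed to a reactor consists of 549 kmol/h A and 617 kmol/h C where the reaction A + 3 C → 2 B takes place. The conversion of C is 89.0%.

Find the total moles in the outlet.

C reacted = 0.89 × 617 = 549.1 kmol/h; ν_C = −3, so ξ = 549.1/3 = 183 kmol/h.
Outlet amounts (n = n₀ + ν ξ):
  A: 549 − 1(183) = 366
  C: 617 − 3(183) = 67.87
  B: 0 + 2(183) = 366.1
Total out = 366 + 67.87 + 366.1 = 799.9 kmol/h.

800 kmol/h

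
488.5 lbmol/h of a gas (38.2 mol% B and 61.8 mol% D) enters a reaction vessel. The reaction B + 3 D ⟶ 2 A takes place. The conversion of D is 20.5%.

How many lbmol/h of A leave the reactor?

D reacted = 0.205 × 301.9 = 61.89 lbmol/h; ν_D = −3, so ξ = 61.89/3 = 20.63 lbmol/h.
Outlet amounts (n = n₀ + ν ξ):
  B: 186.6 − 1(20.63) = 166
  D: 301.9 − 3(20.63) = 240
  A: 0 + 2(20.63) = 41.26

41.3 lbmol/h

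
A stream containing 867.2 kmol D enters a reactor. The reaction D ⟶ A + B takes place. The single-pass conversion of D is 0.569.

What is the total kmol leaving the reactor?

D reacted = 0.569 × 867.2 = 493.4 kmol; ν_D = −1, so ξ = 493.4/1 = 493.4 kmol.
Outlet amounts (n = n₀ + ν ξ):
  D: 867.2 − 1(493.4) = 373.8
  A: 0 + 1(493.4) = 493.4
  B: 0 + 1(493.4) = 493.4
Total out = 373.8 + 493.4 + 493.4 = 1361 kmol.

1360 kmol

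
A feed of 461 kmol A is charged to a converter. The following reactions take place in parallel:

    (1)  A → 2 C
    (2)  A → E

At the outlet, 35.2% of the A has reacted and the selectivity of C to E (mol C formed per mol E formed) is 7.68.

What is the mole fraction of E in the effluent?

Conversion of A: A consumed = 0.352 × 461 = 162.3 kmol = 1ξ₁ + 1ξ₂.
Selectivity: 2ξ₁ / (1ξ₂) = 7.68 → ξ₁ = 3.84 ξ₂.
Substitute: (1·3.84 + 1) ξ₂ = 162.3 → ξ₂ = 33.53 kmol, ξ₁ = 128.7 kmol.
Outlet amounts (n = n₀ + Σ ν·ξ):
  A: 461 − 1(128.7) − 1(33.53) = 298.7
  C: 0 + 2(128.7) = 257.5
  E: 0 + 1(33.53) = 33.53
Total out = 589.7 kmol; y_E = 33.53 / 589.7 = 0.05685.

0.0569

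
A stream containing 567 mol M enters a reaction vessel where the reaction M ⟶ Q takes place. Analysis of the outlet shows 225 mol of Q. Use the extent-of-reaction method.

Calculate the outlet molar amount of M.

For Q: n = n₀ + 1ξ → 225 = 0 + 1ξ, giving ξ = 225 mol.
Outlet amounts (n = n₀ + ν ξ):
  M: 567 − 1(225) = 342
  Q: 0 + 1(225) = 225

342 mol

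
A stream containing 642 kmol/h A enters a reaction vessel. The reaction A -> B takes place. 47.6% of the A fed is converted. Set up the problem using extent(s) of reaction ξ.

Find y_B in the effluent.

A reacted = 0.476 × 642 = 305.6 kmol/h; ν_A = −1, so ξ = 305.6/1 = 305.6 kmol/h.
Outlet amounts (n = n₀ + ν ξ):
  A: 642 − 1(305.6) = 336.4
  B: 0 + 1(305.6) = 305.6
Total out = 642 kmol/h; y_B = 305.6 / 642 = 0.476.

0.476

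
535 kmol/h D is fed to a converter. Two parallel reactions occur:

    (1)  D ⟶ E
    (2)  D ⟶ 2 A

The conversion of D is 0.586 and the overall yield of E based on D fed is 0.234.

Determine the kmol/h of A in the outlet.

Yield of E: 1ξ₁ / 535 = 0.234 → ξ₁ = 125.2 kmol/h.
Conversion of D: 1ξ₁ + 1ξ₂ = 0.586 × 535 = 313.5 → ξ₂ = 188.3 kmol/h.
Outlet amounts (n = n₀ + Σ ν·ξ):
  D: 535 − 1(125.2) − 1(188.3) = 221.5
  E: 0 + 1(125.2) = 125.2
  A: 0 + 2(188.3) = 376.6

377 kmol/h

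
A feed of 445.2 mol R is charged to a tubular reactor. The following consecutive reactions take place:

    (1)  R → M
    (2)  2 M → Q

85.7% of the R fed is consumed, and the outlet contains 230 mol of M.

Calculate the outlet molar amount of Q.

75.8 mol

Conversion of R: R consumed = 1ξ₁ = 0.857 × 445.2 → ξ₁ = 381.5 mol.
M balance: n_M = 0 + 1ξ₁ − 2ξ₂ = 230 → ξ₂ = (1·381.5 − 230)/2 = 75.77 mol.
Outlet amounts (n = n₀ + Σ ν·ξ):
  R: 445.2 − 1(381.5) = 63.66
  M: 0 + 1(381.5) − 2(75.77) = 230
  Q: 0 + 1(75.77) = 75.77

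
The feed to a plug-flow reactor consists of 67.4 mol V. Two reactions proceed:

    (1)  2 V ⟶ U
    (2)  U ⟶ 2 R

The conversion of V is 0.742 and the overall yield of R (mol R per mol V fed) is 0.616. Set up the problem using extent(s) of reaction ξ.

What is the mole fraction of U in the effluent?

0.0672

Conversion of V: V consumed = 2ξ₁ = 0.742 × 67.4 → ξ₁ = 25.01 mol.
Yield of R: 2ξ₂ / 67.4 = 0.616 → ξ₂ = 20.76 mol.
Outlet amounts (n = n₀ + Σ ν·ξ):
  V: 67.4 − 2(25.01) = 17.39
  U: 0 + 1(25.01) − 1(20.76) = 4.246
  R: 0 + 2(20.76) = 41.52
Total out = 63.15 mol; y_U = 4.246 / 63.15 = 0.06724.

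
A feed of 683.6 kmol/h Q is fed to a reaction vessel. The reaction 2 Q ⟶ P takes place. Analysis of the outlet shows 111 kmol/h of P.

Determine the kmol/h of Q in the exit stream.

462 kmol/h

For P: n = n₀ + 1ξ → 111 = 0 + 1ξ, giving ξ = 111 kmol/h.
Outlet amounts (n = n₀ + ν ξ):
  Q: 683.6 − 2(111) = 461.6
  P: 0 + 1(111) = 111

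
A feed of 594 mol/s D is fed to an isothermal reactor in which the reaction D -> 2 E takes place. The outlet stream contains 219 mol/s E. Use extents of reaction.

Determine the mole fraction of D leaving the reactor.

For E: n = n₀ + 2ξ → 219 = 0 + 2ξ, giving ξ = 109.5 mol/s.
Outlet amounts (n = n₀ + ν ξ):
  D: 594 − 1(109.5) = 484.5
  E: 0 + 2(109.5) = 219
Total out = 703.5 mol/s; y_D = 484.5 / 703.5 = 0.6887.

0.689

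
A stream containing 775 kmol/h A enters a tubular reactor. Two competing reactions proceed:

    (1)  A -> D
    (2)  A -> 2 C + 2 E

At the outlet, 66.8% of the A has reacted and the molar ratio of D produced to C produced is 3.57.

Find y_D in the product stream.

0.47

Conversion of A: A consumed = 0.668 × 775 = 517.7 kmol/h = 1ξ₁ + 1ξ₂.
Selectivity: 1ξ₁ / (2ξ₂) = 3.57 → ξ₁ = 7.14 ξ₂.
Substitute: (1·7.14 + 1) ξ₂ = 517.7 → ξ₂ = 63.6 kmol/h, ξ₁ = 454.1 kmol/h.
Outlet amounts (n = n₀ + Σ ν·ξ):
  A: 775 − 1(454.1) − 1(63.6) = 257.3
  D: 0 + 1(454.1) = 454.1
  C: 0 + 2(63.6) = 127.2
  E: 0 + 2(63.6) = 127.2
Total out = 965.8 kmol/h; y_D = 454.1 / 965.8 = 0.4702.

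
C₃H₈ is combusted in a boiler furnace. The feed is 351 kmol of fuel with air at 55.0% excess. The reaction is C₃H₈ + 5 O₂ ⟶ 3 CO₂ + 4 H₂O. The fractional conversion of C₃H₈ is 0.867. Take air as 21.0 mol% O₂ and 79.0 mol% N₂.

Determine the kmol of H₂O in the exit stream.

1220 kmol

Stoichiometric O₂ = 5 × 351 = 1755 kmol; O₂ fed = 1755 × 1.550 = 2720 kmol.
N₂ fed = 2720 × 79/21 = 10230 kmol.
Fuel reacted = 0.867 × 351 → ξ = 304.3 kmol.
Outlet (n = n₀ + ν ξ):
  C₃H₈: 351 − 1(304.3) = 46.68
  O₂: 2720 − 5(304.3) = 1199
  N₂: 10230 (inert)
  CO₂: 0 + 3(304.3) = 913
  H₂O: 0 + 4(304.3) = 1217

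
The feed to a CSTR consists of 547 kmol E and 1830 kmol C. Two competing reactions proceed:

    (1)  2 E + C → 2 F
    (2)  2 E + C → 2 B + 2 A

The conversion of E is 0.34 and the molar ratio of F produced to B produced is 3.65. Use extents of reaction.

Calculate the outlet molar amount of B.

40 kmol

Conversion of E: E consumed = 0.34 × 547 = 186 kmol = 2ξ₁ + 2ξ₂.
Selectivity: 2ξ₁ / (2ξ₂) = 3.65 → ξ₁ = 3.65 ξ₂.
Substitute: (2·3.65 + 2) ξ₂ = 186 → ξ₂ = 20 kmol, ξ₁ = 72.99 kmol.
Outlet amounts (n = n₀ + Σ ν·ξ):
  E: 547 − 2(72.99) − 2(20) = 361
  C: 1830 − 1(72.99) − 1(20) = 1737
  F: 0 + 2(72.99) = 146
  B: 0 + 2(20) = 40
  A: 0 + 2(20) = 40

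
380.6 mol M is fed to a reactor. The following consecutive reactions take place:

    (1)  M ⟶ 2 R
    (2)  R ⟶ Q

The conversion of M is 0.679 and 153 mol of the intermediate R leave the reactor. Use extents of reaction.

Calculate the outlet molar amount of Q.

364 mol

Conversion of M: M consumed = 1ξ₁ = 0.679 × 380.6 → ξ₁ = 258.4 mol.
R balance: n_R = 0 + 2ξ₁ − 1ξ₂ = 153 → ξ₂ = (2·258.4 − 153)/1 = 363.9 mol.
Outlet amounts (n = n₀ + Σ ν·ξ):
  M: 380.6 − 1(258.4) = 122.2
  R: 0 + 2(258.4) − 1(363.9) = 153
  Q: 0 + 1(363.9) = 363.9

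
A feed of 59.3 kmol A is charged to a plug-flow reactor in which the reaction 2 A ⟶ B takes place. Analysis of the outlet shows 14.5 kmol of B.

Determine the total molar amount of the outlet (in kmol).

44.8 kmol

For B: n = n₀ + 1ξ → 14.5 = 0 + 1ξ, giving ξ = 14.5 kmol.
Outlet amounts (n = n₀ + ν ξ):
  A: 59.3 − 2(14.5) = 30.3
  B: 0 + 1(14.5) = 14.5
Total out = 30.3 + 14.5 = 44.8 kmol.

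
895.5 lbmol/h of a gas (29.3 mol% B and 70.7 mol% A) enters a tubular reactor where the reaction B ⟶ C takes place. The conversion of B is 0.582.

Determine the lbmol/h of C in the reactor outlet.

153 lbmol/h

B reacted = 0.582 × 262.4 = 152.7 lbmol/h; ν_B = −1, so ξ = 152.7/1 = 152.7 lbmol/h.
Outlet amounts (n = n₀ + ν ξ):
  B: 262.4 − 1(152.7) = 109.7
  C: 0 + 1(152.7) = 152.7
  A: 633.1 (inert)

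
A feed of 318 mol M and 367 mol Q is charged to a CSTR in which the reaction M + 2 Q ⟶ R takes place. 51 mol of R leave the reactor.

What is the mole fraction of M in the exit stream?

For R: n = n₀ + 1ξ → 51 = 0 + 1ξ, giving ξ = 51 mol.
Outlet amounts (n = n₀ + ν ξ):
  M: 318 − 1(51) = 267
  Q: 367 − 2(51) = 265
  R: 0 + 1(51) = 51
Total out = 583 mol; y_M = 267 / 583 = 0.458.

0.458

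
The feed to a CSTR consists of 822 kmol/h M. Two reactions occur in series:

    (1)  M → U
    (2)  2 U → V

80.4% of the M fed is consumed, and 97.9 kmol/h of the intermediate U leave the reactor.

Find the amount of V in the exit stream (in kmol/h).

Conversion of M: M consumed = 1ξ₁ = 0.804 × 822 → ξ₁ = 660.9 kmol/h.
U balance: n_U = 0 + 1ξ₁ − 2ξ₂ = 97.9 → ξ₂ = (1·660.9 − 97.9)/2 = 281.5 kmol/h.
Outlet amounts (n = n₀ + Σ ν·ξ):
  M: 822 − 1(660.9) = 161.1
  U: 0 + 1(660.9) − 2(281.5) = 97.9
  V: 0 + 1(281.5) = 281.5

281 kmol/h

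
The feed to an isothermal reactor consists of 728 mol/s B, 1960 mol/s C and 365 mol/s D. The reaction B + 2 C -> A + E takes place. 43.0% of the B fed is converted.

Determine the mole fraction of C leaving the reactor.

B reacted = 0.43 × 728 = 313 mol/s; ν_B = −1, so ξ = 313/1 = 313 mol/s.
Outlet amounts (n = n₀ + ν ξ):
  B: 728 − 1(313) = 415
  C: 1960 − 2(313) = 1334
  A: 0 + 1(313) = 313
  E: 0 + 1(313) = 313
  D: 365 (inert)
Total out = 2740 mol/s; y_C = 1334 / 2740 = 0.4868.

0.487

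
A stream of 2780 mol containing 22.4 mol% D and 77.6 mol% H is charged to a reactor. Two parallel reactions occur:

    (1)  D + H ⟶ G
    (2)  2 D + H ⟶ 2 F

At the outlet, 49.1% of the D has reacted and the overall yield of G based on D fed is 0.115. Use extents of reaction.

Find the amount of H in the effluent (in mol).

1970 mol

Yield of G: 1ξ₁ / 622.7 = 0.115 → ξ₁ = 71.61 mol.
Conversion of D: 1ξ₁ + 2ξ₂ = 0.491 × 622.7 = 305.8 → ξ₂ = 117.1 mol.
Outlet amounts (n = n₀ + Σ ν·ξ):
  D: 622.7 − 1(71.61) − 2(117.1) = 317
  H: 2157 − 1(71.61) − 1(117.1) = 1969
  G: 0 + 1(71.61) = 71.61
  F: 0 + 2(117.1) = 234.1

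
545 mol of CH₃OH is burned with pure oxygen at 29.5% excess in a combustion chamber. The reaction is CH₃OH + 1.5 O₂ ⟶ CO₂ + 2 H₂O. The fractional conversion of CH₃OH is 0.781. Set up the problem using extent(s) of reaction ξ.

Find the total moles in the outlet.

Stoichiometric O₂ = 1.5 × 545 = 817.5 mol; O₂ fed = 817.5 × 1.295 = 1059 mol.
Fuel reacted = 0.781 × 545 → ξ = 425.6 mol.
Outlet (n = n₀ + ν ξ):
  CH₃OH: 545 − 1(425.6) = 119.4
  O₂: 1059 − 1.5(425.6) = 420.2
  CO₂: 0 + 1(425.6) = 425.6
  H₂O: 0 + 2(425.6) = 851.3
Total out = 119.4 + 420.2 + 425.6 + 851.3 = 1816 mol.

1820 mol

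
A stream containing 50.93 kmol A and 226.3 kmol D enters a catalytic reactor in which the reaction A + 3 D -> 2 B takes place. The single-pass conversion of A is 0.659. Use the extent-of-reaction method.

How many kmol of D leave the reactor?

A reacted = 0.659 × 50.93 = 33.56 kmol; ν_A = −1, so ξ = 33.56/1 = 33.56 kmol.
Outlet amounts (n = n₀ + ν ξ):
  A: 50.93 − 1(33.56) = 17.37
  D: 226.3 − 3(33.56) = 125.6
  B: 0 + 2(33.56) = 67.13

126 kmol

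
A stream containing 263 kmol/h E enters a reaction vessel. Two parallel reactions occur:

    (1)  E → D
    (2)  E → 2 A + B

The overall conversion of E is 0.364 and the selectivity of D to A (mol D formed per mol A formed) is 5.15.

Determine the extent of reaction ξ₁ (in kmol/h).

ξ₁ = 87.3 kmol/h

Conversion of E: E consumed = 0.364 × 263 = 95.73 kmol/h = 1ξ₁ + 1ξ₂.
Selectivity: 1ξ₁ / (2ξ₂) = 5.15 → ξ₁ = 10.3 ξ₂.
Substitute: (1·10.3 + 1) ξ₂ = 95.73 → ξ₂ = 8.472 kmol/h, ξ₁ = 87.26 kmol/h.
Outlet amounts (n = n₀ + Σ ν·ξ):
  E: 263 − 1(87.26) − 1(8.472) = 167.3
  D: 0 + 1(87.26) = 87.26
  A: 0 + 2(8.472) = 16.94
  B: 0 + 1(8.472) = 8.472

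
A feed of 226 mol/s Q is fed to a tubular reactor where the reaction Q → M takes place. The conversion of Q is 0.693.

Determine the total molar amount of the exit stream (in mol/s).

226 mol/s

Q reacted = 0.693 × 226 = 156.6 mol/s; ν_Q = −1, so ξ = 156.6/1 = 156.6 mol/s.
Outlet amounts (n = n₀ + ν ξ):
  Q: 226 − 1(156.6) = 69.38
  M: 0 + 1(156.6) = 156.6
Total out = 69.38 + 156.6 = 226 mol/s.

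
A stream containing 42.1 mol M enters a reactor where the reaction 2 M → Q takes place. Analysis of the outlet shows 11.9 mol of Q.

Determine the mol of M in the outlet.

18.3 mol

For Q: n = n₀ + 1ξ → 11.9 = 0 + 1ξ, giving ξ = 11.9 mol.
Outlet amounts (n = n₀ + ν ξ):
  M: 42.1 − 2(11.9) = 18.3
  Q: 0 + 1(11.9) = 11.9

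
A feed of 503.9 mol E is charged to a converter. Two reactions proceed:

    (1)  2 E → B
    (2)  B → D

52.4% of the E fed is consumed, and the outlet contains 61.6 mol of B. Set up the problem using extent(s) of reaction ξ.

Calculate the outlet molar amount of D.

Conversion of E: E consumed = 2ξ₁ = 0.524 × 503.9 → ξ₁ = 132 mol.
B balance: n_B = 0 + 1ξ₁ − 1ξ₂ = 61.6 → ξ₂ = (1·132 − 61.6)/1 = 70.42 mol.
Outlet amounts (n = n₀ + Σ ν·ξ):
  E: 503.9 − 2(132) = 239.9
  B: 0 + 1(132) − 1(70.42) = 61.6
  D: 0 + 1(70.42) = 70.42

70.4 mol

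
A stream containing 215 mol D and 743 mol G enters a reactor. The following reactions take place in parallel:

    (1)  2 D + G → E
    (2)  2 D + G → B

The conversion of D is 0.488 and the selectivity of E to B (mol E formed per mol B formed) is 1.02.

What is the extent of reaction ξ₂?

ξ₂ = 26 mol

Conversion of D: D consumed = 0.488 × 215 = 104.9 mol = 2ξ₁ + 2ξ₂.
Selectivity: 1ξ₁ / (1ξ₂) = 1.02 → ξ₁ = 1.02 ξ₂.
Substitute: (2·1.02 + 2) ξ₂ = 104.9 → ξ₂ = 25.97 mol, ξ₁ = 26.49 mol.
Outlet amounts (n = n₀ + Σ ν·ξ):
  D: 215 − 2(26.49) − 2(25.97) = 110.1
  G: 743 − 1(26.49) − 1(25.97) = 690.5
  E: 0 + 1(26.49) = 26.49
  B: 0 + 1(25.97) = 25.97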